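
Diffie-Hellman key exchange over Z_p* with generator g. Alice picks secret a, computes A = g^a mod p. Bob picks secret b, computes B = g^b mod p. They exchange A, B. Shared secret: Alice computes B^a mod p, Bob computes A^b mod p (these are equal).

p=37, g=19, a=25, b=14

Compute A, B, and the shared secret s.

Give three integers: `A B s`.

Answer: 13 21 25

Derivation:
A = 19^25 mod 37  (bits of 25 = 11001)
  bit 0 = 1: r = r^2 * 19 mod 37 = 1^2 * 19 = 1*19 = 19
  bit 1 = 1: r = r^2 * 19 mod 37 = 19^2 * 19 = 28*19 = 14
  bit 2 = 0: r = r^2 mod 37 = 14^2 = 11
  bit 3 = 0: r = r^2 mod 37 = 11^2 = 10
  bit 4 = 1: r = r^2 * 19 mod 37 = 10^2 * 19 = 26*19 = 13
  -> A = 13
B = 19^14 mod 37  (bits of 14 = 1110)
  bit 0 = 1: r = r^2 * 19 mod 37 = 1^2 * 19 = 1*19 = 19
  bit 1 = 1: r = r^2 * 19 mod 37 = 19^2 * 19 = 28*19 = 14
  bit 2 = 1: r = r^2 * 19 mod 37 = 14^2 * 19 = 11*19 = 24
  bit 3 = 0: r = r^2 mod 37 = 24^2 = 21
  -> B = 21
s = B^a = 21^25 mod 37  (bits of 25 = 11001)
  bit 0 = 1: r = r^2 * 21 mod 37 = 1^2 * 21 = 1*21 = 21
  bit 1 = 1: r = r^2 * 21 mod 37 = 21^2 * 21 = 34*21 = 11
  bit 2 = 0: r = r^2 mod 37 = 11^2 = 10
  bit 3 = 0: r = r^2 mod 37 = 10^2 = 26
  bit 4 = 1: r = r^2 * 21 mod 37 = 26^2 * 21 = 10*21 = 25
  -> s = B^a = 25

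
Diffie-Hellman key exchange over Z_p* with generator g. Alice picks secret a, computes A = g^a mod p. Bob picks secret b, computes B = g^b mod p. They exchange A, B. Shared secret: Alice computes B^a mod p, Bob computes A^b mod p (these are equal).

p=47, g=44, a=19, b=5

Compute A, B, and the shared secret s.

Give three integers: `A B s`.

A = 44^19 mod 47  (bits of 19 = 10011)
  bit 0 = 1: r = r^2 * 44 mod 47 = 1^2 * 44 = 1*44 = 44
  bit 1 = 0: r = r^2 mod 47 = 44^2 = 9
  bit 2 = 0: r = r^2 mod 47 = 9^2 = 34
  bit 3 = 1: r = r^2 * 44 mod 47 = 34^2 * 44 = 28*44 = 10
  bit 4 = 1: r = r^2 * 44 mod 47 = 10^2 * 44 = 6*44 = 29
  -> A = 29
B = 44^5 mod 47  (bits of 5 = 101)
  bit 0 = 1: r = r^2 * 44 mod 47 = 1^2 * 44 = 1*44 = 44
  bit 1 = 0: r = r^2 mod 47 = 44^2 = 9
  bit 2 = 1: r = r^2 * 44 mod 47 = 9^2 * 44 = 34*44 = 39
  -> B = 39
s = B^a = 39^19 mod 47  (bits of 19 = 10011)
  bit 0 = 1: r = r^2 * 39 mod 47 = 1^2 * 39 = 1*39 = 39
  bit 1 = 0: r = r^2 mod 47 = 39^2 = 17
  bit 2 = 0: r = r^2 mod 47 = 17^2 = 7
  bit 3 = 1: r = r^2 * 39 mod 47 = 7^2 * 39 = 2*39 = 31
  bit 4 = 1: r = r^2 * 39 mod 47 = 31^2 * 39 = 21*39 = 20
  -> s = B^a = 20

Answer: 29 39 20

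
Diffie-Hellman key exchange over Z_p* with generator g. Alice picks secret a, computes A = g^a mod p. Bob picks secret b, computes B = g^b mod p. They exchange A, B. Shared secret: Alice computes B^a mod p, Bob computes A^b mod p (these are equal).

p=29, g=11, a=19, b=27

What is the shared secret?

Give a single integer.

A = 11^19 mod 29  (bits of 19 = 10011)
  bit 0 = 1: r = r^2 * 11 mod 29 = 1^2 * 11 = 1*11 = 11
  bit 1 = 0: r = r^2 mod 29 = 11^2 = 5
  bit 2 = 0: r = r^2 mod 29 = 5^2 = 25
  bit 3 = 1: r = r^2 * 11 mod 29 = 25^2 * 11 = 16*11 = 2
  bit 4 = 1: r = r^2 * 11 mod 29 = 2^2 * 11 = 4*11 = 15
  -> A = 15
B = 11^27 mod 29  (bits of 27 = 11011)
  bit 0 = 1: r = r^2 * 11 mod 29 = 1^2 * 11 = 1*11 = 11
  bit 1 = 1: r = r^2 * 11 mod 29 = 11^2 * 11 = 5*11 = 26
  bit 2 = 0: r = r^2 mod 29 = 26^2 = 9
  bit 3 = 1: r = r^2 * 11 mod 29 = 9^2 * 11 = 23*11 = 21
  bit 4 = 1: r = r^2 * 11 mod 29 = 21^2 * 11 = 6*11 = 8
  -> B = 8
s = B^a = 8^19 mod 29  (bits of 19 = 10011)
  bit 0 = 1: r = r^2 * 8 mod 29 = 1^2 * 8 = 1*8 = 8
  bit 1 = 0: r = r^2 mod 29 = 8^2 = 6
  bit 2 = 0: r = r^2 mod 29 = 6^2 = 7
  bit 3 = 1: r = r^2 * 8 mod 29 = 7^2 * 8 = 20*8 = 15
  bit 4 = 1: r = r^2 * 8 mod 29 = 15^2 * 8 = 22*8 = 2
  -> s = B^a = 2

Answer: 2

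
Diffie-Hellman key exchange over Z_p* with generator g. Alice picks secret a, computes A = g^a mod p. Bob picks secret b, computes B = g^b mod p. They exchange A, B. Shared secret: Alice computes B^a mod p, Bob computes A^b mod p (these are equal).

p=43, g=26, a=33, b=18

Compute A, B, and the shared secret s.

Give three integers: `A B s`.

A = 26^33 mod 43  (bits of 33 = 100001)
  bit 0 = 1: r = r^2 * 26 mod 43 = 1^2 * 26 = 1*26 = 26
  bit 1 = 0: r = r^2 mod 43 = 26^2 = 31
  bit 2 = 0: r = r^2 mod 43 = 31^2 = 15
  bit 3 = 0: r = r^2 mod 43 = 15^2 = 10
  bit 4 = 0: r = r^2 mod 43 = 10^2 = 14
  bit 5 = 1: r = r^2 * 26 mod 43 = 14^2 * 26 = 24*26 = 22
  -> A = 22
B = 26^18 mod 43  (bits of 18 = 10010)
  bit 0 = 1: r = r^2 * 26 mod 43 = 1^2 * 26 = 1*26 = 26
  bit 1 = 0: r = r^2 mod 43 = 26^2 = 31
  bit 2 = 0: r = r^2 mod 43 = 31^2 = 15
  bit 3 = 1: r = r^2 * 26 mod 43 = 15^2 * 26 = 10*26 = 2
  bit 4 = 0: r = r^2 mod 43 = 2^2 = 4
  -> B = 4
s = B^a = 4^33 mod 43  (bits of 33 = 100001)
  bit 0 = 1: r = r^2 * 4 mod 43 = 1^2 * 4 = 1*4 = 4
  bit 1 = 0: r = r^2 mod 43 = 4^2 = 16
  bit 2 = 0: r = r^2 mod 43 = 16^2 = 41
  bit 3 = 0: r = r^2 mod 43 = 41^2 = 4
  bit 4 = 0: r = r^2 mod 43 = 4^2 = 16
  bit 5 = 1: r = r^2 * 4 mod 43 = 16^2 * 4 = 41*4 = 35
  -> s = B^a = 35

Answer: 22 4 35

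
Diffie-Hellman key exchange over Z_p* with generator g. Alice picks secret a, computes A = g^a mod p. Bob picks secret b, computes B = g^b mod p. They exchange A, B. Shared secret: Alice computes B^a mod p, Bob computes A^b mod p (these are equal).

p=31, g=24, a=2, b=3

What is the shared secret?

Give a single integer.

A = 24^2 mod 31  (bits of 2 = 10)
  bit 0 = 1: r = r^2 * 24 mod 31 = 1^2 * 24 = 1*24 = 24
  bit 1 = 0: r = r^2 mod 31 = 24^2 = 18
  -> A = 18
B = 24^3 mod 31  (bits of 3 = 11)
  bit 0 = 1: r = r^2 * 24 mod 31 = 1^2 * 24 = 1*24 = 24
  bit 1 = 1: r = r^2 * 24 mod 31 = 24^2 * 24 = 18*24 = 29
  -> B = 29
s = B^a = 29^2 mod 31  (bits of 2 = 10)
  bit 0 = 1: r = r^2 * 29 mod 31 = 1^2 * 29 = 1*29 = 29
  bit 1 = 0: r = r^2 mod 31 = 29^2 = 4
  -> s = B^a = 4

Answer: 4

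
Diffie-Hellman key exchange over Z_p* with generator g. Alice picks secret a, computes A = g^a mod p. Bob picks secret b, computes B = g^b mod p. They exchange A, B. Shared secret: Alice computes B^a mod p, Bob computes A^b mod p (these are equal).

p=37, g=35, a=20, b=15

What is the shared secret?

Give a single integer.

A = 35^20 mod 37  (bits of 20 = 10100)
  bit 0 = 1: r = r^2 * 35 mod 37 = 1^2 * 35 = 1*35 = 35
  bit 1 = 0: r = r^2 mod 37 = 35^2 = 4
  bit 2 = 1: r = r^2 * 35 mod 37 = 4^2 * 35 = 16*35 = 5
  bit 3 = 0: r = r^2 mod 37 = 5^2 = 25
  bit 4 = 0: r = r^2 mod 37 = 25^2 = 33
  -> A = 33
B = 35^15 mod 37  (bits of 15 = 1111)
  bit 0 = 1: r = r^2 * 35 mod 37 = 1^2 * 35 = 1*35 = 35
  bit 1 = 1: r = r^2 * 35 mod 37 = 35^2 * 35 = 4*35 = 29
  bit 2 = 1: r = r^2 * 35 mod 37 = 29^2 * 35 = 27*35 = 20
  bit 3 = 1: r = r^2 * 35 mod 37 = 20^2 * 35 = 30*35 = 14
  -> B = 14
s = B^a = 14^20 mod 37  (bits of 20 = 10100)
  bit 0 = 1: r = r^2 * 14 mod 37 = 1^2 * 14 = 1*14 = 14
  bit 1 = 0: r = r^2 mod 37 = 14^2 = 11
  bit 2 = 1: r = r^2 * 14 mod 37 = 11^2 * 14 = 10*14 = 29
  bit 3 = 0: r = r^2 mod 37 = 29^2 = 27
  bit 4 = 0: r = r^2 mod 37 = 27^2 = 26
  -> s = B^a = 26

Answer: 26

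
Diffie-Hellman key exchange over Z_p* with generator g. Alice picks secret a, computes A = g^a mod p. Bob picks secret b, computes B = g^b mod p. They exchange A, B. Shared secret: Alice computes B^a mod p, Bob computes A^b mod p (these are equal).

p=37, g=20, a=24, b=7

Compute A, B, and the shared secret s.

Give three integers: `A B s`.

A = 20^24 mod 37  (bits of 24 = 11000)
  bit 0 = 1: r = r^2 * 20 mod 37 = 1^2 * 20 = 1*20 = 20
  bit 1 = 1: r = r^2 * 20 mod 37 = 20^2 * 20 = 30*20 = 8
  bit 2 = 0: r = r^2 mod 37 = 8^2 = 27
  bit 3 = 0: r = r^2 mod 37 = 27^2 = 26
  bit 4 = 0: r = r^2 mod 37 = 26^2 = 10
  -> A = 10
B = 20^7 mod 37  (bits of 7 = 111)
  bit 0 = 1: r = r^2 * 20 mod 37 = 1^2 * 20 = 1*20 = 20
  bit 1 = 1: r = r^2 * 20 mod 37 = 20^2 * 20 = 30*20 = 8
  bit 2 = 1: r = r^2 * 20 mod 37 = 8^2 * 20 = 27*20 = 22
  -> B = 22
s = B^a = 22^24 mod 37  (bits of 24 = 11000)
  bit 0 = 1: r = r^2 * 22 mod 37 = 1^2 * 22 = 1*22 = 22
  bit 1 = 1: r = r^2 * 22 mod 37 = 22^2 * 22 = 3*22 = 29
  bit 2 = 0: r = r^2 mod 37 = 29^2 = 27
  bit 3 = 0: r = r^2 mod 37 = 27^2 = 26
  bit 4 = 0: r = r^2 mod 37 = 26^2 = 10
  -> s = B^a = 10

Answer: 10 22 10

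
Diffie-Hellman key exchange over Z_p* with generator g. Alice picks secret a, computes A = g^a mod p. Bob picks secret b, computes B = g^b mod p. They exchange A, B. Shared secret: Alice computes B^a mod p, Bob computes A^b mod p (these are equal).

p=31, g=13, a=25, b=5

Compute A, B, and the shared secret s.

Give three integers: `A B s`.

Answer: 26 6 6

Derivation:
A = 13^25 mod 31  (bits of 25 = 11001)
  bit 0 = 1: r = r^2 * 13 mod 31 = 1^2 * 13 = 1*13 = 13
  bit 1 = 1: r = r^2 * 13 mod 31 = 13^2 * 13 = 14*13 = 27
  bit 2 = 0: r = r^2 mod 31 = 27^2 = 16
  bit 3 = 0: r = r^2 mod 31 = 16^2 = 8
  bit 4 = 1: r = r^2 * 13 mod 31 = 8^2 * 13 = 2*13 = 26
  -> A = 26
B = 13^5 mod 31  (bits of 5 = 101)
  bit 0 = 1: r = r^2 * 13 mod 31 = 1^2 * 13 = 1*13 = 13
  bit 1 = 0: r = r^2 mod 31 = 13^2 = 14
  bit 2 = 1: r = r^2 * 13 mod 31 = 14^2 * 13 = 10*13 = 6
  -> B = 6
s = B^a = 6^25 mod 31  (bits of 25 = 11001)
  bit 0 = 1: r = r^2 * 6 mod 31 = 1^2 * 6 = 1*6 = 6
  bit 1 = 1: r = r^2 * 6 mod 31 = 6^2 * 6 = 5*6 = 30
  bit 2 = 0: r = r^2 mod 31 = 30^2 = 1
  bit 3 = 0: r = r^2 mod 31 = 1^2 = 1
  bit 4 = 1: r = r^2 * 6 mod 31 = 1^2 * 6 = 1*6 = 6
  -> s = B^a = 6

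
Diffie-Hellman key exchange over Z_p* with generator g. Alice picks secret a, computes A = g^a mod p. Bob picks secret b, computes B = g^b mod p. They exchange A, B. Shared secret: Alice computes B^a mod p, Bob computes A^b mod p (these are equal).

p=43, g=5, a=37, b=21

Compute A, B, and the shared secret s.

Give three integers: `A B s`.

A = 5^37 mod 43  (bits of 37 = 100101)
  bit 0 = 1: r = r^2 * 5 mod 43 = 1^2 * 5 = 1*5 = 5
  bit 1 = 0: r = r^2 mod 43 = 5^2 = 25
  bit 2 = 0: r = r^2 mod 43 = 25^2 = 23
  bit 3 = 1: r = r^2 * 5 mod 43 = 23^2 * 5 = 13*5 = 22
  bit 4 = 0: r = r^2 mod 43 = 22^2 = 11
  bit 5 = 1: r = r^2 * 5 mod 43 = 11^2 * 5 = 35*5 = 3
  -> A = 3
B = 5^21 mod 43  (bits of 21 = 10101)
  bit 0 = 1: r = r^2 * 5 mod 43 = 1^2 * 5 = 1*5 = 5
  bit 1 = 0: r = r^2 mod 43 = 5^2 = 25
  bit 2 = 1: r = r^2 * 5 mod 43 = 25^2 * 5 = 23*5 = 29
  bit 3 = 0: r = r^2 mod 43 = 29^2 = 24
  bit 4 = 1: r = r^2 * 5 mod 43 = 24^2 * 5 = 17*5 = 42
  -> B = 42
s = B^a = 42^37 mod 43  (bits of 37 = 100101)
  bit 0 = 1: r = r^2 * 42 mod 43 = 1^2 * 42 = 1*42 = 42
  bit 1 = 0: r = r^2 mod 43 = 42^2 = 1
  bit 2 = 0: r = r^2 mod 43 = 1^2 = 1
  bit 3 = 1: r = r^2 * 42 mod 43 = 1^2 * 42 = 1*42 = 42
  bit 4 = 0: r = r^2 mod 43 = 42^2 = 1
  bit 5 = 1: r = r^2 * 42 mod 43 = 1^2 * 42 = 1*42 = 42
  -> s = B^a = 42

Answer: 3 42 42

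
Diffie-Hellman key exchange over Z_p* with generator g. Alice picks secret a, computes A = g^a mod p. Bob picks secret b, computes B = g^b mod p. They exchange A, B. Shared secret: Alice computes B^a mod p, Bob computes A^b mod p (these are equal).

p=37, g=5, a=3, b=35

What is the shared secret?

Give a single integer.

A = 5^3 mod 37  (bits of 3 = 11)
  bit 0 = 1: r = r^2 * 5 mod 37 = 1^2 * 5 = 1*5 = 5
  bit 1 = 1: r = r^2 * 5 mod 37 = 5^2 * 5 = 25*5 = 14
  -> A = 14
B = 5^35 mod 37  (bits of 35 = 100011)
  bit 0 = 1: r = r^2 * 5 mod 37 = 1^2 * 5 = 1*5 = 5
  bit 1 = 0: r = r^2 mod 37 = 5^2 = 25
  bit 2 = 0: r = r^2 mod 37 = 25^2 = 33
  bit 3 = 0: r = r^2 mod 37 = 33^2 = 16
  bit 4 = 1: r = r^2 * 5 mod 37 = 16^2 * 5 = 34*5 = 22
  bit 5 = 1: r = r^2 * 5 mod 37 = 22^2 * 5 = 3*5 = 15
  -> B = 15
s = B^a = 15^3 mod 37  (bits of 3 = 11)
  bit 0 = 1: r = r^2 * 15 mod 37 = 1^2 * 15 = 1*15 = 15
  bit 1 = 1: r = r^2 * 15 mod 37 = 15^2 * 15 = 3*15 = 8
  -> s = B^a = 8

Answer: 8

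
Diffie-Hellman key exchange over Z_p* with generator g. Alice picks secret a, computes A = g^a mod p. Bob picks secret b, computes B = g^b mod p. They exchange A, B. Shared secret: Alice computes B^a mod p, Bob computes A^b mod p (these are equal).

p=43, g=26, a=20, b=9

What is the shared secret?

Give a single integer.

Answer: 21

Derivation:
A = 26^20 mod 43  (bits of 20 = 10100)
  bit 0 = 1: r = r^2 * 26 mod 43 = 1^2 * 26 = 1*26 = 26
  bit 1 = 0: r = r^2 mod 43 = 26^2 = 31
  bit 2 = 1: r = r^2 * 26 mod 43 = 31^2 * 26 = 15*26 = 3
  bit 3 = 0: r = r^2 mod 43 = 3^2 = 9
  bit 4 = 0: r = r^2 mod 43 = 9^2 = 38
  -> A = 38
B = 26^9 mod 43  (bits of 9 = 1001)
  bit 0 = 1: r = r^2 * 26 mod 43 = 1^2 * 26 = 1*26 = 26
  bit 1 = 0: r = r^2 mod 43 = 26^2 = 31
  bit 2 = 0: r = r^2 mod 43 = 31^2 = 15
  bit 3 = 1: r = r^2 * 26 mod 43 = 15^2 * 26 = 10*26 = 2
  -> B = 2
s = B^a = 2^20 mod 43  (bits of 20 = 10100)
  bit 0 = 1: r = r^2 * 2 mod 43 = 1^2 * 2 = 1*2 = 2
  bit 1 = 0: r = r^2 mod 43 = 2^2 = 4
  bit 2 = 1: r = r^2 * 2 mod 43 = 4^2 * 2 = 16*2 = 32
  bit 3 = 0: r = r^2 mod 43 = 32^2 = 35
  bit 4 = 0: r = r^2 mod 43 = 35^2 = 21
  -> s = B^a = 21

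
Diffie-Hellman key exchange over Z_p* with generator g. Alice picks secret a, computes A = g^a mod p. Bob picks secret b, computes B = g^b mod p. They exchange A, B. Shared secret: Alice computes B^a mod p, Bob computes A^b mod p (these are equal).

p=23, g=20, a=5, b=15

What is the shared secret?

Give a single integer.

Answer: 5

Derivation:
A = 20^5 mod 23  (bits of 5 = 101)
  bit 0 = 1: r = r^2 * 20 mod 23 = 1^2 * 20 = 1*20 = 20
  bit 1 = 0: r = r^2 mod 23 = 20^2 = 9
  bit 2 = 1: r = r^2 * 20 mod 23 = 9^2 * 20 = 12*20 = 10
  -> A = 10
B = 20^15 mod 23  (bits of 15 = 1111)
  bit 0 = 1: r = r^2 * 20 mod 23 = 1^2 * 20 = 1*20 = 20
  bit 1 = 1: r = r^2 * 20 mod 23 = 20^2 * 20 = 9*20 = 19
  bit 2 = 1: r = r^2 * 20 mod 23 = 19^2 * 20 = 16*20 = 21
  bit 3 = 1: r = r^2 * 20 mod 23 = 21^2 * 20 = 4*20 = 11
  -> B = 11
s = B^a = 11^5 mod 23  (bits of 5 = 101)
  bit 0 = 1: r = r^2 * 11 mod 23 = 1^2 * 11 = 1*11 = 11
  bit 1 = 0: r = r^2 mod 23 = 11^2 = 6
  bit 2 = 1: r = r^2 * 11 mod 23 = 6^2 * 11 = 13*11 = 5
  -> s = B^a = 5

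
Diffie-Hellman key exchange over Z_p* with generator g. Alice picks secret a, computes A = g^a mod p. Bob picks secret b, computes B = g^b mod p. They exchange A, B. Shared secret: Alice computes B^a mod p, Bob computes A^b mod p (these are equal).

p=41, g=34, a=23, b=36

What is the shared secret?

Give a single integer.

Answer: 4

Derivation:
A = 34^23 mod 41  (bits of 23 = 10111)
  bit 0 = 1: r = r^2 * 34 mod 41 = 1^2 * 34 = 1*34 = 34
  bit 1 = 0: r = r^2 mod 41 = 34^2 = 8
  bit 2 = 1: r = r^2 * 34 mod 41 = 8^2 * 34 = 23*34 = 3
  bit 3 = 1: r = r^2 * 34 mod 41 = 3^2 * 34 = 9*34 = 19
  bit 4 = 1: r = r^2 * 34 mod 41 = 19^2 * 34 = 33*34 = 15
  -> A = 15
B = 34^36 mod 41  (bits of 36 = 100100)
  bit 0 = 1: r = r^2 * 34 mod 41 = 1^2 * 34 = 1*34 = 34
  bit 1 = 0: r = r^2 mod 41 = 34^2 = 8
  bit 2 = 0: r = r^2 mod 41 = 8^2 = 23
  bit 3 = 1: r = r^2 * 34 mod 41 = 23^2 * 34 = 37*34 = 28
  bit 4 = 0: r = r^2 mod 41 = 28^2 = 5
  bit 5 = 0: r = r^2 mod 41 = 5^2 = 25
  -> B = 25
s = B^a = 25^23 mod 41  (bits of 23 = 10111)
  bit 0 = 1: r = r^2 * 25 mod 41 = 1^2 * 25 = 1*25 = 25
  bit 1 = 0: r = r^2 mod 41 = 25^2 = 10
  bit 2 = 1: r = r^2 * 25 mod 41 = 10^2 * 25 = 18*25 = 40
  bit 3 = 1: r = r^2 * 25 mod 41 = 40^2 * 25 = 1*25 = 25
  bit 4 = 1: r = r^2 * 25 mod 41 = 25^2 * 25 = 10*25 = 4
  -> s = B^a = 4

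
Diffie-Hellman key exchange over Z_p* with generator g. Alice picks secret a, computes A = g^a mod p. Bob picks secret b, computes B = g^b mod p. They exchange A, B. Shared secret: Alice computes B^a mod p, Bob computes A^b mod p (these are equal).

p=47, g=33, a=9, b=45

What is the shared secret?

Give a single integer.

Answer: 35

Derivation:
A = 33^9 mod 47  (bits of 9 = 1001)
  bit 0 = 1: r = r^2 * 33 mod 47 = 1^2 * 33 = 1*33 = 33
  bit 1 = 0: r = r^2 mod 47 = 33^2 = 8
  bit 2 = 0: r = r^2 mod 47 = 8^2 = 17
  bit 3 = 1: r = r^2 * 33 mod 47 = 17^2 * 33 = 7*33 = 43
  -> A = 43
B = 33^45 mod 47  (bits of 45 = 101101)
  bit 0 = 1: r = r^2 * 33 mod 47 = 1^2 * 33 = 1*33 = 33
  bit 1 = 0: r = r^2 mod 47 = 33^2 = 8
  bit 2 = 1: r = r^2 * 33 mod 47 = 8^2 * 33 = 17*33 = 44
  bit 3 = 1: r = r^2 * 33 mod 47 = 44^2 * 33 = 9*33 = 15
  bit 4 = 0: r = r^2 mod 47 = 15^2 = 37
  bit 5 = 1: r = r^2 * 33 mod 47 = 37^2 * 33 = 6*33 = 10
  -> B = 10
s = B^a = 10^9 mod 47  (bits of 9 = 1001)
  bit 0 = 1: r = r^2 * 10 mod 47 = 1^2 * 10 = 1*10 = 10
  bit 1 = 0: r = r^2 mod 47 = 10^2 = 6
  bit 2 = 0: r = r^2 mod 47 = 6^2 = 36
  bit 3 = 1: r = r^2 * 10 mod 47 = 36^2 * 10 = 27*10 = 35
  -> s = B^a = 35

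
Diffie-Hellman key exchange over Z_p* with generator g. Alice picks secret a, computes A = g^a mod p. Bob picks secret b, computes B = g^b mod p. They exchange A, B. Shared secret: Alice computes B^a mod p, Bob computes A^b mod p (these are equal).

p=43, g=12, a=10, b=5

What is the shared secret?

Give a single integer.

Answer: 14

Derivation:
A = 12^10 mod 43  (bits of 10 = 1010)
  bit 0 = 1: r = r^2 * 12 mod 43 = 1^2 * 12 = 1*12 = 12
  bit 1 = 0: r = r^2 mod 43 = 12^2 = 15
  bit 2 = 1: r = r^2 * 12 mod 43 = 15^2 * 12 = 10*12 = 34
  bit 3 = 0: r = r^2 mod 43 = 34^2 = 38
  -> A = 38
B = 12^5 mod 43  (bits of 5 = 101)
  bit 0 = 1: r = r^2 * 12 mod 43 = 1^2 * 12 = 1*12 = 12
  bit 1 = 0: r = r^2 mod 43 = 12^2 = 15
  bit 2 = 1: r = r^2 * 12 mod 43 = 15^2 * 12 = 10*12 = 34
  -> B = 34
s = B^a = 34^10 mod 43  (bits of 10 = 1010)
  bit 0 = 1: r = r^2 * 34 mod 43 = 1^2 * 34 = 1*34 = 34
  bit 1 = 0: r = r^2 mod 43 = 34^2 = 38
  bit 2 = 1: r = r^2 * 34 mod 43 = 38^2 * 34 = 25*34 = 33
  bit 3 = 0: r = r^2 mod 43 = 33^2 = 14
  -> s = B^a = 14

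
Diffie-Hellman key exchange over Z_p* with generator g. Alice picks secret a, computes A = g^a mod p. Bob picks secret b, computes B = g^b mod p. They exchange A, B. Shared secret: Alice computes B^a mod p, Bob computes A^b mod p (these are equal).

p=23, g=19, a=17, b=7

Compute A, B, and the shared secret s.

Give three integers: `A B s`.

Answer: 21 15 10

Derivation:
A = 19^17 mod 23  (bits of 17 = 10001)
  bit 0 = 1: r = r^2 * 19 mod 23 = 1^2 * 19 = 1*19 = 19
  bit 1 = 0: r = r^2 mod 23 = 19^2 = 16
  bit 2 = 0: r = r^2 mod 23 = 16^2 = 3
  bit 3 = 0: r = r^2 mod 23 = 3^2 = 9
  bit 4 = 1: r = r^2 * 19 mod 23 = 9^2 * 19 = 12*19 = 21
  -> A = 21
B = 19^7 mod 23  (bits of 7 = 111)
  bit 0 = 1: r = r^2 * 19 mod 23 = 1^2 * 19 = 1*19 = 19
  bit 1 = 1: r = r^2 * 19 mod 23 = 19^2 * 19 = 16*19 = 5
  bit 2 = 1: r = r^2 * 19 mod 23 = 5^2 * 19 = 2*19 = 15
  -> B = 15
s = B^a = 15^17 mod 23  (bits of 17 = 10001)
  bit 0 = 1: r = r^2 * 15 mod 23 = 1^2 * 15 = 1*15 = 15
  bit 1 = 0: r = r^2 mod 23 = 15^2 = 18
  bit 2 = 0: r = r^2 mod 23 = 18^2 = 2
  bit 3 = 0: r = r^2 mod 23 = 2^2 = 4
  bit 4 = 1: r = r^2 * 15 mod 23 = 4^2 * 15 = 16*15 = 10
  -> s = B^a = 10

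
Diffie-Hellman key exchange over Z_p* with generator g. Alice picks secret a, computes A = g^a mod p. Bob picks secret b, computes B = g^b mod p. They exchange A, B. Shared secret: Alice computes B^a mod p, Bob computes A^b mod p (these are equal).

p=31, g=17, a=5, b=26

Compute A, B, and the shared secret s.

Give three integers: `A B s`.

A = 17^5 mod 31  (bits of 5 = 101)
  bit 0 = 1: r = r^2 * 17 mod 31 = 1^2 * 17 = 1*17 = 17
  bit 1 = 0: r = r^2 mod 31 = 17^2 = 10
  bit 2 = 1: r = r^2 * 17 mod 31 = 10^2 * 17 = 7*17 = 26
  -> A = 26
B = 17^26 mod 31  (bits of 26 = 11010)
  bit 0 = 1: r = r^2 * 17 mod 31 = 1^2 * 17 = 1*17 = 17
  bit 1 = 1: r = r^2 * 17 mod 31 = 17^2 * 17 = 10*17 = 15
  bit 2 = 0: r = r^2 mod 31 = 15^2 = 8
  bit 3 = 1: r = r^2 * 17 mod 31 = 8^2 * 17 = 2*17 = 3
  bit 4 = 0: r = r^2 mod 31 = 3^2 = 9
  -> B = 9
s = B^a = 9^5 mod 31  (bits of 5 = 101)
  bit 0 = 1: r = r^2 * 9 mod 31 = 1^2 * 9 = 1*9 = 9
  bit 1 = 0: r = r^2 mod 31 = 9^2 = 19
  bit 2 = 1: r = r^2 * 9 mod 31 = 19^2 * 9 = 20*9 = 25
  -> s = B^a = 25

Answer: 26 9 25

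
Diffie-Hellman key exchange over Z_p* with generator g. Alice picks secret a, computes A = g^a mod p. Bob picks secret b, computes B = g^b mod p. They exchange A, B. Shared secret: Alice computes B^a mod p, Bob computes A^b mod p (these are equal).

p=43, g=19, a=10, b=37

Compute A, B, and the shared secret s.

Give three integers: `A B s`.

Answer: 40 33 23

Derivation:
A = 19^10 mod 43  (bits of 10 = 1010)
  bit 0 = 1: r = r^2 * 19 mod 43 = 1^2 * 19 = 1*19 = 19
  bit 1 = 0: r = r^2 mod 43 = 19^2 = 17
  bit 2 = 1: r = r^2 * 19 mod 43 = 17^2 * 19 = 31*19 = 30
  bit 3 = 0: r = r^2 mod 43 = 30^2 = 40
  -> A = 40
B = 19^37 mod 43  (bits of 37 = 100101)
  bit 0 = 1: r = r^2 * 19 mod 43 = 1^2 * 19 = 1*19 = 19
  bit 1 = 0: r = r^2 mod 43 = 19^2 = 17
  bit 2 = 0: r = r^2 mod 43 = 17^2 = 31
  bit 3 = 1: r = r^2 * 19 mod 43 = 31^2 * 19 = 15*19 = 27
  bit 4 = 0: r = r^2 mod 43 = 27^2 = 41
  bit 5 = 1: r = r^2 * 19 mod 43 = 41^2 * 19 = 4*19 = 33
  -> B = 33
s = B^a = 33^10 mod 43  (bits of 10 = 1010)
  bit 0 = 1: r = r^2 * 33 mod 43 = 1^2 * 33 = 1*33 = 33
  bit 1 = 0: r = r^2 mod 43 = 33^2 = 14
  bit 2 = 1: r = r^2 * 33 mod 43 = 14^2 * 33 = 24*33 = 18
  bit 3 = 0: r = r^2 mod 43 = 18^2 = 23
  -> s = B^a = 23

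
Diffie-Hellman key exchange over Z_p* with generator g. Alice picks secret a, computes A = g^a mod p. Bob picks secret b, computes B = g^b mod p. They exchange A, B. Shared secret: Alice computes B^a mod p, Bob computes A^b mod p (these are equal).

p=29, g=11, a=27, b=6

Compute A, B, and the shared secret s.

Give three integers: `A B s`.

Answer: 8 9 13

Derivation:
A = 11^27 mod 29  (bits of 27 = 11011)
  bit 0 = 1: r = r^2 * 11 mod 29 = 1^2 * 11 = 1*11 = 11
  bit 1 = 1: r = r^2 * 11 mod 29 = 11^2 * 11 = 5*11 = 26
  bit 2 = 0: r = r^2 mod 29 = 26^2 = 9
  bit 3 = 1: r = r^2 * 11 mod 29 = 9^2 * 11 = 23*11 = 21
  bit 4 = 1: r = r^2 * 11 mod 29 = 21^2 * 11 = 6*11 = 8
  -> A = 8
B = 11^6 mod 29  (bits of 6 = 110)
  bit 0 = 1: r = r^2 * 11 mod 29 = 1^2 * 11 = 1*11 = 11
  bit 1 = 1: r = r^2 * 11 mod 29 = 11^2 * 11 = 5*11 = 26
  bit 2 = 0: r = r^2 mod 29 = 26^2 = 9
  -> B = 9
s = B^a = 9^27 mod 29  (bits of 27 = 11011)
  bit 0 = 1: r = r^2 * 9 mod 29 = 1^2 * 9 = 1*9 = 9
  bit 1 = 1: r = r^2 * 9 mod 29 = 9^2 * 9 = 23*9 = 4
  bit 2 = 0: r = r^2 mod 29 = 4^2 = 16
  bit 3 = 1: r = r^2 * 9 mod 29 = 16^2 * 9 = 24*9 = 13
  bit 4 = 1: r = r^2 * 9 mod 29 = 13^2 * 9 = 24*9 = 13
  -> s = B^a = 13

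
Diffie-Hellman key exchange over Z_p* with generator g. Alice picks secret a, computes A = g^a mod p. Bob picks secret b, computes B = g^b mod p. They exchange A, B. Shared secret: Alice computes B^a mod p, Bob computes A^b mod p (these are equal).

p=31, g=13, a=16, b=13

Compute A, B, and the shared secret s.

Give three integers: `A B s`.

A = 13^16 mod 31  (bits of 16 = 10000)
  bit 0 = 1: r = r^2 * 13 mod 31 = 1^2 * 13 = 1*13 = 13
  bit 1 = 0: r = r^2 mod 31 = 13^2 = 14
  bit 2 = 0: r = r^2 mod 31 = 14^2 = 10
  bit 3 = 0: r = r^2 mod 31 = 10^2 = 7
  bit 4 = 0: r = r^2 mod 31 = 7^2 = 18
  -> A = 18
B = 13^13 mod 31  (bits of 13 = 1101)
  bit 0 = 1: r = r^2 * 13 mod 31 = 1^2 * 13 = 1*13 = 13
  bit 1 = 1: r = r^2 * 13 mod 31 = 13^2 * 13 = 14*13 = 27
  bit 2 = 0: r = r^2 mod 31 = 27^2 = 16
  bit 3 = 1: r = r^2 * 13 mod 31 = 16^2 * 13 = 8*13 = 11
  -> B = 11
s = B^a = 11^16 mod 31  (bits of 16 = 10000)
  bit 0 = 1: r = r^2 * 11 mod 31 = 1^2 * 11 = 1*11 = 11
  bit 1 = 0: r = r^2 mod 31 = 11^2 = 28
  bit 2 = 0: r = r^2 mod 31 = 28^2 = 9
  bit 3 = 0: r = r^2 mod 31 = 9^2 = 19
  bit 4 = 0: r = r^2 mod 31 = 19^2 = 20
  -> s = B^a = 20

Answer: 18 11 20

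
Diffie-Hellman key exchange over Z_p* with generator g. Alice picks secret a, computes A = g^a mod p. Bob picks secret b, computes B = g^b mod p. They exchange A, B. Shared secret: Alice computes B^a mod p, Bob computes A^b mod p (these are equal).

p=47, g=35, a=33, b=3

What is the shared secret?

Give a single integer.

A = 35^33 mod 47  (bits of 33 = 100001)
  bit 0 = 1: r = r^2 * 35 mod 47 = 1^2 * 35 = 1*35 = 35
  bit 1 = 0: r = r^2 mod 47 = 35^2 = 3
  bit 2 = 0: r = r^2 mod 47 = 3^2 = 9
  bit 3 = 0: r = r^2 mod 47 = 9^2 = 34
  bit 4 = 0: r = r^2 mod 47 = 34^2 = 28
  bit 5 = 1: r = r^2 * 35 mod 47 = 28^2 * 35 = 32*35 = 39
  -> A = 39
B = 35^3 mod 47  (bits of 3 = 11)
  bit 0 = 1: r = r^2 * 35 mod 47 = 1^2 * 35 = 1*35 = 35
  bit 1 = 1: r = r^2 * 35 mod 47 = 35^2 * 35 = 3*35 = 11
  -> B = 11
s = B^a = 11^33 mod 47  (bits of 33 = 100001)
  bit 0 = 1: r = r^2 * 11 mod 47 = 1^2 * 11 = 1*11 = 11
  bit 1 = 0: r = r^2 mod 47 = 11^2 = 27
  bit 2 = 0: r = r^2 mod 47 = 27^2 = 24
  bit 3 = 0: r = r^2 mod 47 = 24^2 = 12
  bit 4 = 0: r = r^2 mod 47 = 12^2 = 3
  bit 5 = 1: r = r^2 * 11 mod 47 = 3^2 * 11 = 9*11 = 5
  -> s = B^a = 5

Answer: 5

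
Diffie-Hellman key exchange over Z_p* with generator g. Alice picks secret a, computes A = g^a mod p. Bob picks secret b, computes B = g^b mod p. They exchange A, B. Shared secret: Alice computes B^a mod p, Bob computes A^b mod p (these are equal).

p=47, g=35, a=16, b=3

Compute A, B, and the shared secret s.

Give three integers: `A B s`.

A = 35^16 mod 47  (bits of 16 = 10000)
  bit 0 = 1: r = r^2 * 35 mod 47 = 1^2 * 35 = 1*35 = 35
  bit 1 = 0: r = r^2 mod 47 = 35^2 = 3
  bit 2 = 0: r = r^2 mod 47 = 3^2 = 9
  bit 3 = 0: r = r^2 mod 47 = 9^2 = 34
  bit 4 = 0: r = r^2 mod 47 = 34^2 = 28
  -> A = 28
B = 35^3 mod 47  (bits of 3 = 11)
  bit 0 = 1: r = r^2 * 35 mod 47 = 1^2 * 35 = 1*35 = 35
  bit 1 = 1: r = r^2 * 35 mod 47 = 35^2 * 35 = 3*35 = 11
  -> B = 11
s = B^a = 11^16 mod 47  (bits of 16 = 10000)
  bit 0 = 1: r = r^2 * 11 mod 47 = 1^2 * 11 = 1*11 = 11
  bit 1 = 0: r = r^2 mod 47 = 11^2 = 27
  bit 2 = 0: r = r^2 mod 47 = 27^2 = 24
  bit 3 = 0: r = r^2 mod 47 = 24^2 = 12
  bit 4 = 0: r = r^2 mod 47 = 12^2 = 3
  -> s = B^a = 3

Answer: 28 11 3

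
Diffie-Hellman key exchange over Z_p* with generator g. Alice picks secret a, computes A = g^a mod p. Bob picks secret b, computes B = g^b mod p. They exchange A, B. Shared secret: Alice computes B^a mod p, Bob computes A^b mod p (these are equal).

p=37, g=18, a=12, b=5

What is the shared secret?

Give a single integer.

Answer: 26

Derivation:
A = 18^12 mod 37  (bits of 12 = 1100)
  bit 0 = 1: r = r^2 * 18 mod 37 = 1^2 * 18 = 1*18 = 18
  bit 1 = 1: r = r^2 * 18 mod 37 = 18^2 * 18 = 28*18 = 23
  bit 2 = 0: r = r^2 mod 37 = 23^2 = 11
  bit 3 = 0: r = r^2 mod 37 = 11^2 = 10
  -> A = 10
B = 18^5 mod 37  (bits of 5 = 101)
  bit 0 = 1: r = r^2 * 18 mod 37 = 1^2 * 18 = 1*18 = 18
  bit 1 = 0: r = r^2 mod 37 = 18^2 = 28
  bit 2 = 1: r = r^2 * 18 mod 37 = 28^2 * 18 = 7*18 = 15
  -> B = 15
s = B^a = 15^12 mod 37  (bits of 12 = 1100)
  bit 0 = 1: r = r^2 * 15 mod 37 = 1^2 * 15 = 1*15 = 15
  bit 1 = 1: r = r^2 * 15 mod 37 = 15^2 * 15 = 3*15 = 8
  bit 2 = 0: r = r^2 mod 37 = 8^2 = 27
  bit 3 = 0: r = r^2 mod 37 = 27^2 = 26
  -> s = B^a = 26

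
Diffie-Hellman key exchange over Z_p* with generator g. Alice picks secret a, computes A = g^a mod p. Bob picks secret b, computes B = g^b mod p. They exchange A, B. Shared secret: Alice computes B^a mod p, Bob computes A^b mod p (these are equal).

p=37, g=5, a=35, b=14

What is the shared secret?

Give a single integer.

Answer: 4

Derivation:
A = 5^35 mod 37  (bits of 35 = 100011)
  bit 0 = 1: r = r^2 * 5 mod 37 = 1^2 * 5 = 1*5 = 5
  bit 1 = 0: r = r^2 mod 37 = 5^2 = 25
  bit 2 = 0: r = r^2 mod 37 = 25^2 = 33
  bit 3 = 0: r = r^2 mod 37 = 33^2 = 16
  bit 4 = 1: r = r^2 * 5 mod 37 = 16^2 * 5 = 34*5 = 22
  bit 5 = 1: r = r^2 * 5 mod 37 = 22^2 * 5 = 3*5 = 15
  -> A = 15
B = 5^14 mod 37  (bits of 14 = 1110)
  bit 0 = 1: r = r^2 * 5 mod 37 = 1^2 * 5 = 1*5 = 5
  bit 1 = 1: r = r^2 * 5 mod 37 = 5^2 * 5 = 25*5 = 14
  bit 2 = 1: r = r^2 * 5 mod 37 = 14^2 * 5 = 11*5 = 18
  bit 3 = 0: r = r^2 mod 37 = 18^2 = 28
  -> B = 28
s = B^a = 28^35 mod 37  (bits of 35 = 100011)
  bit 0 = 1: r = r^2 * 28 mod 37 = 1^2 * 28 = 1*28 = 28
  bit 1 = 0: r = r^2 mod 37 = 28^2 = 7
  bit 2 = 0: r = r^2 mod 37 = 7^2 = 12
  bit 3 = 0: r = r^2 mod 37 = 12^2 = 33
  bit 4 = 1: r = r^2 * 28 mod 37 = 33^2 * 28 = 16*28 = 4
  bit 5 = 1: r = r^2 * 28 mod 37 = 4^2 * 28 = 16*28 = 4
  -> s = B^a = 4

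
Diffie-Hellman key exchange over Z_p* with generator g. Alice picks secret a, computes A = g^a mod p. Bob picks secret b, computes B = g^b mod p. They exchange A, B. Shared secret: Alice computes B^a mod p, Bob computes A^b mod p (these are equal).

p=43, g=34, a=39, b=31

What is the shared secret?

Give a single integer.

Answer: 27

Derivation:
A = 34^39 mod 43  (bits of 39 = 100111)
  bit 0 = 1: r = r^2 * 34 mod 43 = 1^2 * 34 = 1*34 = 34
  bit 1 = 0: r = r^2 mod 43 = 34^2 = 38
  bit 2 = 0: r = r^2 mod 43 = 38^2 = 25
  bit 3 = 1: r = r^2 * 34 mod 43 = 25^2 * 34 = 23*34 = 8
  bit 4 = 1: r = r^2 * 34 mod 43 = 8^2 * 34 = 21*34 = 26
  bit 5 = 1: r = r^2 * 34 mod 43 = 26^2 * 34 = 31*34 = 22
  -> A = 22
B = 34^31 mod 43  (bits of 31 = 11111)
  bit 0 = 1: r = r^2 * 34 mod 43 = 1^2 * 34 = 1*34 = 34
  bit 1 = 1: r = r^2 * 34 mod 43 = 34^2 * 34 = 38*34 = 2
  bit 2 = 1: r = r^2 * 34 mod 43 = 2^2 * 34 = 4*34 = 7
  bit 3 = 1: r = r^2 * 34 mod 43 = 7^2 * 34 = 6*34 = 32
  bit 4 = 1: r = r^2 * 34 mod 43 = 32^2 * 34 = 35*34 = 29
  -> B = 29
s = B^a = 29^39 mod 43  (bits of 39 = 100111)
  bit 0 = 1: r = r^2 * 29 mod 43 = 1^2 * 29 = 1*29 = 29
  bit 1 = 0: r = r^2 mod 43 = 29^2 = 24
  bit 2 = 0: r = r^2 mod 43 = 24^2 = 17
  bit 3 = 1: r = r^2 * 29 mod 43 = 17^2 * 29 = 31*29 = 39
  bit 4 = 1: r = r^2 * 29 mod 43 = 39^2 * 29 = 16*29 = 34
  bit 5 = 1: r = r^2 * 29 mod 43 = 34^2 * 29 = 38*29 = 27
  -> s = B^a = 27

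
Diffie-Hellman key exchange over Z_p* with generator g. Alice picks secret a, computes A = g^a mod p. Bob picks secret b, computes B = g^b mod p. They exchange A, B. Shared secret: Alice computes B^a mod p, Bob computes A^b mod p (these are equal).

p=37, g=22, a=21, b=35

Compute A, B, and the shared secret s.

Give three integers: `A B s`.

Answer: 8 32 14

Derivation:
A = 22^21 mod 37  (bits of 21 = 10101)
  bit 0 = 1: r = r^2 * 22 mod 37 = 1^2 * 22 = 1*22 = 22
  bit 1 = 0: r = r^2 mod 37 = 22^2 = 3
  bit 2 = 1: r = r^2 * 22 mod 37 = 3^2 * 22 = 9*22 = 13
  bit 3 = 0: r = r^2 mod 37 = 13^2 = 21
  bit 4 = 1: r = r^2 * 22 mod 37 = 21^2 * 22 = 34*22 = 8
  -> A = 8
B = 22^35 mod 37  (bits of 35 = 100011)
  bit 0 = 1: r = r^2 * 22 mod 37 = 1^2 * 22 = 1*22 = 22
  bit 1 = 0: r = r^2 mod 37 = 22^2 = 3
  bit 2 = 0: r = r^2 mod 37 = 3^2 = 9
  bit 3 = 0: r = r^2 mod 37 = 9^2 = 7
  bit 4 = 1: r = r^2 * 22 mod 37 = 7^2 * 22 = 12*22 = 5
  bit 5 = 1: r = r^2 * 22 mod 37 = 5^2 * 22 = 25*22 = 32
  -> B = 32
s = B^a = 32^21 mod 37  (bits of 21 = 10101)
  bit 0 = 1: r = r^2 * 32 mod 37 = 1^2 * 32 = 1*32 = 32
  bit 1 = 0: r = r^2 mod 37 = 32^2 = 25
  bit 2 = 1: r = r^2 * 32 mod 37 = 25^2 * 32 = 33*32 = 20
  bit 3 = 0: r = r^2 mod 37 = 20^2 = 30
  bit 4 = 1: r = r^2 * 32 mod 37 = 30^2 * 32 = 12*32 = 14
  -> s = B^a = 14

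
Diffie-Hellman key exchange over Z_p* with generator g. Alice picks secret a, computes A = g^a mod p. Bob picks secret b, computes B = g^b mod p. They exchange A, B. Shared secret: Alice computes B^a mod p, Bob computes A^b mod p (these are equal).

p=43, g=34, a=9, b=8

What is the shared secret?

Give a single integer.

A = 34^9 mod 43  (bits of 9 = 1001)
  bit 0 = 1: r = r^2 * 34 mod 43 = 1^2 * 34 = 1*34 = 34
  bit 1 = 0: r = r^2 mod 43 = 34^2 = 38
  bit 2 = 0: r = r^2 mod 43 = 38^2 = 25
  bit 3 = 1: r = r^2 * 34 mod 43 = 25^2 * 34 = 23*34 = 8
  -> A = 8
B = 34^8 mod 43  (bits of 8 = 1000)
  bit 0 = 1: r = r^2 * 34 mod 43 = 1^2 * 34 = 1*34 = 34
  bit 1 = 0: r = r^2 mod 43 = 34^2 = 38
  bit 2 = 0: r = r^2 mod 43 = 38^2 = 25
  bit 3 = 0: r = r^2 mod 43 = 25^2 = 23
  -> B = 23
s = B^a = 23^9 mod 43  (bits of 9 = 1001)
  bit 0 = 1: r = r^2 * 23 mod 43 = 1^2 * 23 = 1*23 = 23
  bit 1 = 0: r = r^2 mod 43 = 23^2 = 13
  bit 2 = 0: r = r^2 mod 43 = 13^2 = 40
  bit 3 = 1: r = r^2 * 23 mod 43 = 40^2 * 23 = 9*23 = 35
  -> s = B^a = 35

Answer: 35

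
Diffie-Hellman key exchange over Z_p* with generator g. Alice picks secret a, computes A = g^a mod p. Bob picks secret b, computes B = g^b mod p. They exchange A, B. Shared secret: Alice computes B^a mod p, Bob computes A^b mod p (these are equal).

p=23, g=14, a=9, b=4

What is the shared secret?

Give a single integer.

Answer: 16

Derivation:
A = 14^9 mod 23  (bits of 9 = 1001)
  bit 0 = 1: r = r^2 * 14 mod 23 = 1^2 * 14 = 1*14 = 14
  bit 1 = 0: r = r^2 mod 23 = 14^2 = 12
  bit 2 = 0: r = r^2 mod 23 = 12^2 = 6
  bit 3 = 1: r = r^2 * 14 mod 23 = 6^2 * 14 = 13*14 = 21
  -> A = 21
B = 14^4 mod 23  (bits of 4 = 100)
  bit 0 = 1: r = r^2 * 14 mod 23 = 1^2 * 14 = 1*14 = 14
  bit 1 = 0: r = r^2 mod 23 = 14^2 = 12
  bit 2 = 0: r = r^2 mod 23 = 12^2 = 6
  -> B = 6
s = B^a = 6^9 mod 23  (bits of 9 = 1001)
  bit 0 = 1: r = r^2 * 6 mod 23 = 1^2 * 6 = 1*6 = 6
  bit 1 = 0: r = r^2 mod 23 = 6^2 = 13
  bit 2 = 0: r = r^2 mod 23 = 13^2 = 8
  bit 3 = 1: r = r^2 * 6 mod 23 = 8^2 * 6 = 18*6 = 16
  -> s = B^a = 16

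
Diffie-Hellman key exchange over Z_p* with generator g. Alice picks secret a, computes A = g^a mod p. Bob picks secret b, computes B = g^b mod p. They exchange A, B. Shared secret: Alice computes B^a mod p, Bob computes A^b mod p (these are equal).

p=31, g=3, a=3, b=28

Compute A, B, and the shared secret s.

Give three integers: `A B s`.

A = 3^3 mod 31  (bits of 3 = 11)
  bit 0 = 1: r = r^2 * 3 mod 31 = 1^2 * 3 = 1*3 = 3
  bit 1 = 1: r = r^2 * 3 mod 31 = 3^2 * 3 = 9*3 = 27
  -> A = 27
B = 3^28 mod 31  (bits of 28 = 11100)
  bit 0 = 1: r = r^2 * 3 mod 31 = 1^2 * 3 = 1*3 = 3
  bit 1 = 1: r = r^2 * 3 mod 31 = 3^2 * 3 = 9*3 = 27
  bit 2 = 1: r = r^2 * 3 mod 31 = 27^2 * 3 = 16*3 = 17
  bit 3 = 0: r = r^2 mod 31 = 17^2 = 10
  bit 4 = 0: r = r^2 mod 31 = 10^2 = 7
  -> B = 7
s = B^a = 7^3 mod 31  (bits of 3 = 11)
  bit 0 = 1: r = r^2 * 7 mod 31 = 1^2 * 7 = 1*7 = 7
  bit 1 = 1: r = r^2 * 7 mod 31 = 7^2 * 7 = 18*7 = 2
  -> s = B^a = 2

Answer: 27 7 2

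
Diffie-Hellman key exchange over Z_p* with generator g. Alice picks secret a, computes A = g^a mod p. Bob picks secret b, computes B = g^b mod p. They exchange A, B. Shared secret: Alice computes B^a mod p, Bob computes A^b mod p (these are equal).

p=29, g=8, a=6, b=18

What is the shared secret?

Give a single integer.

A = 8^6 mod 29  (bits of 6 = 110)
  bit 0 = 1: r = r^2 * 8 mod 29 = 1^2 * 8 = 1*8 = 8
  bit 1 = 1: r = r^2 * 8 mod 29 = 8^2 * 8 = 6*8 = 19
  bit 2 = 0: r = r^2 mod 29 = 19^2 = 13
  -> A = 13
B = 8^18 mod 29  (bits of 18 = 10010)
  bit 0 = 1: r = r^2 * 8 mod 29 = 1^2 * 8 = 1*8 = 8
  bit 1 = 0: r = r^2 mod 29 = 8^2 = 6
  bit 2 = 0: r = r^2 mod 29 = 6^2 = 7
  bit 3 = 1: r = r^2 * 8 mod 29 = 7^2 * 8 = 20*8 = 15
  bit 4 = 0: r = r^2 mod 29 = 15^2 = 22
  -> B = 22
s = B^a = 22^6 mod 29  (bits of 6 = 110)
  bit 0 = 1: r = r^2 * 22 mod 29 = 1^2 * 22 = 1*22 = 22
  bit 1 = 1: r = r^2 * 22 mod 29 = 22^2 * 22 = 20*22 = 5
  bit 2 = 0: r = r^2 mod 29 = 5^2 = 25
  -> s = B^a = 25

Answer: 25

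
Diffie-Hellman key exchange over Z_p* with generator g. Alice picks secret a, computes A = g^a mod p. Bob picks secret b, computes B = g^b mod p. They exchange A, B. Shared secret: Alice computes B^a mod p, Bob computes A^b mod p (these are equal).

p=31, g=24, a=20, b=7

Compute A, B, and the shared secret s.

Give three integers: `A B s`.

Answer: 5 3 5

Derivation:
A = 24^20 mod 31  (bits of 20 = 10100)
  bit 0 = 1: r = r^2 * 24 mod 31 = 1^2 * 24 = 1*24 = 24
  bit 1 = 0: r = r^2 mod 31 = 24^2 = 18
  bit 2 = 1: r = r^2 * 24 mod 31 = 18^2 * 24 = 14*24 = 26
  bit 3 = 0: r = r^2 mod 31 = 26^2 = 25
  bit 4 = 0: r = r^2 mod 31 = 25^2 = 5
  -> A = 5
B = 24^7 mod 31  (bits of 7 = 111)
  bit 0 = 1: r = r^2 * 24 mod 31 = 1^2 * 24 = 1*24 = 24
  bit 1 = 1: r = r^2 * 24 mod 31 = 24^2 * 24 = 18*24 = 29
  bit 2 = 1: r = r^2 * 24 mod 31 = 29^2 * 24 = 4*24 = 3
  -> B = 3
s = B^a = 3^20 mod 31  (bits of 20 = 10100)
  bit 0 = 1: r = r^2 * 3 mod 31 = 1^2 * 3 = 1*3 = 3
  bit 1 = 0: r = r^2 mod 31 = 3^2 = 9
  bit 2 = 1: r = r^2 * 3 mod 31 = 9^2 * 3 = 19*3 = 26
  bit 3 = 0: r = r^2 mod 31 = 26^2 = 25
  bit 4 = 0: r = r^2 mod 31 = 25^2 = 5
  -> s = B^a = 5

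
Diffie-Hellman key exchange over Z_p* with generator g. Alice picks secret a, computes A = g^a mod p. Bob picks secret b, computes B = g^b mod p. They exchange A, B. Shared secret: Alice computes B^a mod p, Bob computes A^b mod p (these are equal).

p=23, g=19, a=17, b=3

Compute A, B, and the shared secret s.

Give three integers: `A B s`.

Answer: 21 5 15

Derivation:
A = 19^17 mod 23  (bits of 17 = 10001)
  bit 0 = 1: r = r^2 * 19 mod 23 = 1^2 * 19 = 1*19 = 19
  bit 1 = 0: r = r^2 mod 23 = 19^2 = 16
  bit 2 = 0: r = r^2 mod 23 = 16^2 = 3
  bit 3 = 0: r = r^2 mod 23 = 3^2 = 9
  bit 4 = 1: r = r^2 * 19 mod 23 = 9^2 * 19 = 12*19 = 21
  -> A = 21
B = 19^3 mod 23  (bits of 3 = 11)
  bit 0 = 1: r = r^2 * 19 mod 23 = 1^2 * 19 = 1*19 = 19
  bit 1 = 1: r = r^2 * 19 mod 23 = 19^2 * 19 = 16*19 = 5
  -> B = 5
s = B^a = 5^17 mod 23  (bits of 17 = 10001)
  bit 0 = 1: r = r^2 * 5 mod 23 = 1^2 * 5 = 1*5 = 5
  bit 1 = 0: r = r^2 mod 23 = 5^2 = 2
  bit 2 = 0: r = r^2 mod 23 = 2^2 = 4
  bit 3 = 0: r = r^2 mod 23 = 4^2 = 16
  bit 4 = 1: r = r^2 * 5 mod 23 = 16^2 * 5 = 3*5 = 15
  -> s = B^a = 15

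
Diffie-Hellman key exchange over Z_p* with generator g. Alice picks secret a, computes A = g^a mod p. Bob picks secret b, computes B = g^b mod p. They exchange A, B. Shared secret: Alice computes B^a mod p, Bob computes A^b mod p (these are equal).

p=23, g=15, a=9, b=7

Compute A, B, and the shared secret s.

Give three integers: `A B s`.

A = 15^9 mod 23  (bits of 9 = 1001)
  bit 0 = 1: r = r^2 * 15 mod 23 = 1^2 * 15 = 1*15 = 15
  bit 1 = 0: r = r^2 mod 23 = 15^2 = 18
  bit 2 = 0: r = r^2 mod 23 = 18^2 = 2
  bit 3 = 1: r = r^2 * 15 mod 23 = 2^2 * 15 = 4*15 = 14
  -> A = 14
B = 15^7 mod 23  (bits of 7 = 111)
  bit 0 = 1: r = r^2 * 15 mod 23 = 1^2 * 15 = 1*15 = 15
  bit 1 = 1: r = r^2 * 15 mod 23 = 15^2 * 15 = 18*15 = 17
  bit 2 = 1: r = r^2 * 15 mod 23 = 17^2 * 15 = 13*15 = 11
  -> B = 11
s = B^a = 11^9 mod 23  (bits of 9 = 1001)
  bit 0 = 1: r = r^2 * 11 mod 23 = 1^2 * 11 = 1*11 = 11
  bit 1 = 0: r = r^2 mod 23 = 11^2 = 6
  bit 2 = 0: r = r^2 mod 23 = 6^2 = 13
  bit 3 = 1: r = r^2 * 11 mod 23 = 13^2 * 11 = 8*11 = 19
  -> s = B^a = 19

Answer: 14 11 19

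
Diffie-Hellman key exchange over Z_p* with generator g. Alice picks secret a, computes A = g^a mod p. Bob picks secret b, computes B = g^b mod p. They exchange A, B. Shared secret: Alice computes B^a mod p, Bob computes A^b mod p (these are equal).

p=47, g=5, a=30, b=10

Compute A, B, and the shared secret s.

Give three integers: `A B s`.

A = 5^30 mod 47  (bits of 30 = 11110)
  bit 0 = 1: r = r^2 * 5 mod 47 = 1^2 * 5 = 1*5 = 5
  bit 1 = 1: r = r^2 * 5 mod 47 = 5^2 * 5 = 25*5 = 31
  bit 2 = 1: r = r^2 * 5 mod 47 = 31^2 * 5 = 21*5 = 11
  bit 3 = 1: r = r^2 * 5 mod 47 = 11^2 * 5 = 27*5 = 41
  bit 4 = 0: r = r^2 mod 47 = 41^2 = 36
  -> A = 36
B = 5^10 mod 47  (bits of 10 = 1010)
  bit 0 = 1: r = r^2 * 5 mod 47 = 1^2 * 5 = 1*5 = 5
  bit 1 = 0: r = r^2 mod 47 = 5^2 = 25
  bit 2 = 1: r = r^2 * 5 mod 47 = 25^2 * 5 = 14*5 = 23
  bit 3 = 0: r = r^2 mod 47 = 23^2 = 12
  -> B = 12
s = B^a = 12^30 mod 47  (bits of 30 = 11110)
  bit 0 = 1: r = r^2 * 12 mod 47 = 1^2 * 12 = 1*12 = 12
  bit 1 = 1: r = r^2 * 12 mod 47 = 12^2 * 12 = 3*12 = 36
  bit 2 = 1: r = r^2 * 12 mod 47 = 36^2 * 12 = 27*12 = 42
  bit 3 = 1: r = r^2 * 12 mod 47 = 42^2 * 12 = 25*12 = 18
  bit 4 = 0: r = r^2 mod 47 = 18^2 = 42
  -> s = B^a = 42

Answer: 36 12 42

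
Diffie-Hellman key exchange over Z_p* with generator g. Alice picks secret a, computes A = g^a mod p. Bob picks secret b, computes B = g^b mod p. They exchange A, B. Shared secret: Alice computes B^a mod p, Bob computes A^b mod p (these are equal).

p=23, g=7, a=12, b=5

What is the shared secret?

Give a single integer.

A = 7^12 mod 23  (bits of 12 = 1100)
  bit 0 = 1: r = r^2 * 7 mod 23 = 1^2 * 7 = 1*7 = 7
  bit 1 = 1: r = r^2 * 7 mod 23 = 7^2 * 7 = 3*7 = 21
  bit 2 = 0: r = r^2 mod 23 = 21^2 = 4
  bit 3 = 0: r = r^2 mod 23 = 4^2 = 16
  -> A = 16
B = 7^5 mod 23  (bits of 5 = 101)
  bit 0 = 1: r = r^2 * 7 mod 23 = 1^2 * 7 = 1*7 = 7
  bit 1 = 0: r = r^2 mod 23 = 7^2 = 3
  bit 2 = 1: r = r^2 * 7 mod 23 = 3^2 * 7 = 9*7 = 17
  -> B = 17
s = B^a = 17^12 mod 23  (bits of 12 = 1100)
  bit 0 = 1: r = r^2 * 17 mod 23 = 1^2 * 17 = 1*17 = 17
  bit 1 = 1: r = r^2 * 17 mod 23 = 17^2 * 17 = 13*17 = 14
  bit 2 = 0: r = r^2 mod 23 = 14^2 = 12
  bit 3 = 0: r = r^2 mod 23 = 12^2 = 6
  -> s = B^a = 6

Answer: 6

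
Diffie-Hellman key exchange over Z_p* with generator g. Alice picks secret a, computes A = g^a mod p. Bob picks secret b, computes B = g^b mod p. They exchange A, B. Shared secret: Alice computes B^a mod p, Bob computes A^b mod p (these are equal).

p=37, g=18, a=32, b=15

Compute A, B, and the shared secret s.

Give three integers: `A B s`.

A = 18^32 mod 37  (bits of 32 = 100000)
  bit 0 = 1: r = r^2 * 18 mod 37 = 1^2 * 18 = 1*18 = 18
  bit 1 = 0: r = r^2 mod 37 = 18^2 = 28
  bit 2 = 0: r = r^2 mod 37 = 28^2 = 7
  bit 3 = 0: r = r^2 mod 37 = 7^2 = 12
  bit 4 = 0: r = r^2 mod 37 = 12^2 = 33
  bit 5 = 0: r = r^2 mod 37 = 33^2 = 16
  -> A = 16
B = 18^15 mod 37  (bits of 15 = 1111)
  bit 0 = 1: r = r^2 * 18 mod 37 = 1^2 * 18 = 1*18 = 18
  bit 1 = 1: r = r^2 * 18 mod 37 = 18^2 * 18 = 28*18 = 23
  bit 2 = 1: r = r^2 * 18 mod 37 = 23^2 * 18 = 11*18 = 13
  bit 3 = 1: r = r^2 * 18 mod 37 = 13^2 * 18 = 21*18 = 8
  -> B = 8
s = B^a = 8^32 mod 37  (bits of 32 = 100000)
  bit 0 = 1: r = r^2 * 8 mod 37 = 1^2 * 8 = 1*8 = 8
  bit 1 = 0: r = r^2 mod 37 = 8^2 = 27
  bit 2 = 0: r = r^2 mod 37 = 27^2 = 26
  bit 3 = 0: r = r^2 mod 37 = 26^2 = 10
  bit 4 = 0: r = r^2 mod 37 = 10^2 = 26
  bit 5 = 0: r = r^2 mod 37 = 26^2 = 10
  -> s = B^a = 10

Answer: 16 8 10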